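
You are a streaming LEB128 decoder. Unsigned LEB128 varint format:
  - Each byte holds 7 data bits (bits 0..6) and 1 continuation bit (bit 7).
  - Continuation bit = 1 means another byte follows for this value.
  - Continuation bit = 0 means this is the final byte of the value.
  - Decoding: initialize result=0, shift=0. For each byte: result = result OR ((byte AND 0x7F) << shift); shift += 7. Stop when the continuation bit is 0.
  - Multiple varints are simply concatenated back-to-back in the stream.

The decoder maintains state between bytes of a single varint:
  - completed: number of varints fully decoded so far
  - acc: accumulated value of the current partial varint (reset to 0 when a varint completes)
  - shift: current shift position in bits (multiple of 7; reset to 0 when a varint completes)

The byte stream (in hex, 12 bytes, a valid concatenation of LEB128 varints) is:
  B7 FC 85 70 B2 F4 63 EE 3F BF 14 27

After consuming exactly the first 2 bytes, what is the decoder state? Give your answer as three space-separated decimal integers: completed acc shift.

byte[0]=0xB7 cont=1 payload=0x37: acc |= 55<<0 -> completed=0 acc=55 shift=7
byte[1]=0xFC cont=1 payload=0x7C: acc |= 124<<7 -> completed=0 acc=15927 shift=14

Answer: 0 15927 14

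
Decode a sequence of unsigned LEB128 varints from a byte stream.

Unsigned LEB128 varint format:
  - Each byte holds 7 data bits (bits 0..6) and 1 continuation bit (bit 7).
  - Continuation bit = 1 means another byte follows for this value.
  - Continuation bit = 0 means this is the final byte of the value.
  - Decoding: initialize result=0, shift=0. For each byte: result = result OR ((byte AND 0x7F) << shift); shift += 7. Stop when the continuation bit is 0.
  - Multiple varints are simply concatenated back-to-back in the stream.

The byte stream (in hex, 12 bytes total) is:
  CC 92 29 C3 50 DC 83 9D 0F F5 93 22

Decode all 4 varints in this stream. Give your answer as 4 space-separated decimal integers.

  byte[0]=0xCC cont=1 payload=0x4C=76: acc |= 76<<0 -> acc=76 shift=7
  byte[1]=0x92 cont=1 payload=0x12=18: acc |= 18<<7 -> acc=2380 shift=14
  byte[2]=0x29 cont=0 payload=0x29=41: acc |= 41<<14 -> acc=674124 shift=21 [end]
Varint 1: bytes[0:3] = CC 92 29 -> value 674124 (3 byte(s))
  byte[3]=0xC3 cont=1 payload=0x43=67: acc |= 67<<0 -> acc=67 shift=7
  byte[4]=0x50 cont=0 payload=0x50=80: acc |= 80<<7 -> acc=10307 shift=14 [end]
Varint 2: bytes[3:5] = C3 50 -> value 10307 (2 byte(s))
  byte[5]=0xDC cont=1 payload=0x5C=92: acc |= 92<<0 -> acc=92 shift=7
  byte[6]=0x83 cont=1 payload=0x03=3: acc |= 3<<7 -> acc=476 shift=14
  byte[7]=0x9D cont=1 payload=0x1D=29: acc |= 29<<14 -> acc=475612 shift=21
  byte[8]=0x0F cont=0 payload=0x0F=15: acc |= 15<<21 -> acc=31932892 shift=28 [end]
Varint 3: bytes[5:9] = DC 83 9D 0F -> value 31932892 (4 byte(s))
  byte[9]=0xF5 cont=1 payload=0x75=117: acc |= 117<<0 -> acc=117 shift=7
  byte[10]=0x93 cont=1 payload=0x13=19: acc |= 19<<7 -> acc=2549 shift=14
  byte[11]=0x22 cont=0 payload=0x22=34: acc |= 34<<14 -> acc=559605 shift=21 [end]
Varint 4: bytes[9:12] = F5 93 22 -> value 559605 (3 byte(s))

Answer: 674124 10307 31932892 559605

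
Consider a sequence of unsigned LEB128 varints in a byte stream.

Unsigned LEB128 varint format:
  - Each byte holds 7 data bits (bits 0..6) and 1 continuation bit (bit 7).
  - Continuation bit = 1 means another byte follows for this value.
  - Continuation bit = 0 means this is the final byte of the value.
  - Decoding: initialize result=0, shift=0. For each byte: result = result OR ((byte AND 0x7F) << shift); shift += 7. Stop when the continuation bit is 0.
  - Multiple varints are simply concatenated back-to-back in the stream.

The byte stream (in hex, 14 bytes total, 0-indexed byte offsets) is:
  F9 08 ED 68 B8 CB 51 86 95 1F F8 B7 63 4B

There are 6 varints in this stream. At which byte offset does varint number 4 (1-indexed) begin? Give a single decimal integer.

  byte[0]=0xF9 cont=1 payload=0x79=121: acc |= 121<<0 -> acc=121 shift=7
  byte[1]=0x08 cont=0 payload=0x08=8: acc |= 8<<7 -> acc=1145 shift=14 [end]
Varint 1: bytes[0:2] = F9 08 -> value 1145 (2 byte(s))
  byte[2]=0xED cont=1 payload=0x6D=109: acc |= 109<<0 -> acc=109 shift=7
  byte[3]=0x68 cont=0 payload=0x68=104: acc |= 104<<7 -> acc=13421 shift=14 [end]
Varint 2: bytes[2:4] = ED 68 -> value 13421 (2 byte(s))
  byte[4]=0xB8 cont=1 payload=0x38=56: acc |= 56<<0 -> acc=56 shift=7
  byte[5]=0xCB cont=1 payload=0x4B=75: acc |= 75<<7 -> acc=9656 shift=14
  byte[6]=0x51 cont=0 payload=0x51=81: acc |= 81<<14 -> acc=1336760 shift=21 [end]
Varint 3: bytes[4:7] = B8 CB 51 -> value 1336760 (3 byte(s))
  byte[7]=0x86 cont=1 payload=0x06=6: acc |= 6<<0 -> acc=6 shift=7
  byte[8]=0x95 cont=1 payload=0x15=21: acc |= 21<<7 -> acc=2694 shift=14
  byte[9]=0x1F cont=0 payload=0x1F=31: acc |= 31<<14 -> acc=510598 shift=21 [end]
Varint 4: bytes[7:10] = 86 95 1F -> value 510598 (3 byte(s))
  byte[10]=0xF8 cont=1 payload=0x78=120: acc |= 120<<0 -> acc=120 shift=7
  byte[11]=0xB7 cont=1 payload=0x37=55: acc |= 55<<7 -> acc=7160 shift=14
  byte[12]=0x63 cont=0 payload=0x63=99: acc |= 99<<14 -> acc=1629176 shift=21 [end]
Varint 5: bytes[10:13] = F8 B7 63 -> value 1629176 (3 byte(s))
  byte[13]=0x4B cont=0 payload=0x4B=75: acc |= 75<<0 -> acc=75 shift=7 [end]
Varint 6: bytes[13:14] = 4B -> value 75 (1 byte(s))

Answer: 7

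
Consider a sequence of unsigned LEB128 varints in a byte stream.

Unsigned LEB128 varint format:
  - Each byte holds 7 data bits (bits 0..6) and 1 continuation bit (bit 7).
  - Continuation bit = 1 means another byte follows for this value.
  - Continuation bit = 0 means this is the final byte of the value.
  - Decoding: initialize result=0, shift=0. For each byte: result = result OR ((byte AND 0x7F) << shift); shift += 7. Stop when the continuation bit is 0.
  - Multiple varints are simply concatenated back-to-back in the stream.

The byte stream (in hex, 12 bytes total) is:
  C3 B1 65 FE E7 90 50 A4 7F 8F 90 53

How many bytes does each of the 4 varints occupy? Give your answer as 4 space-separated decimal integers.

  byte[0]=0xC3 cont=1 payload=0x43=67: acc |= 67<<0 -> acc=67 shift=7
  byte[1]=0xB1 cont=1 payload=0x31=49: acc |= 49<<7 -> acc=6339 shift=14
  byte[2]=0x65 cont=0 payload=0x65=101: acc |= 101<<14 -> acc=1661123 shift=21 [end]
Varint 1: bytes[0:3] = C3 B1 65 -> value 1661123 (3 byte(s))
  byte[3]=0xFE cont=1 payload=0x7E=126: acc |= 126<<0 -> acc=126 shift=7
  byte[4]=0xE7 cont=1 payload=0x67=103: acc |= 103<<7 -> acc=13310 shift=14
  byte[5]=0x90 cont=1 payload=0x10=16: acc |= 16<<14 -> acc=275454 shift=21
  byte[6]=0x50 cont=0 payload=0x50=80: acc |= 80<<21 -> acc=168047614 shift=28 [end]
Varint 2: bytes[3:7] = FE E7 90 50 -> value 168047614 (4 byte(s))
  byte[7]=0xA4 cont=1 payload=0x24=36: acc |= 36<<0 -> acc=36 shift=7
  byte[8]=0x7F cont=0 payload=0x7F=127: acc |= 127<<7 -> acc=16292 shift=14 [end]
Varint 3: bytes[7:9] = A4 7F -> value 16292 (2 byte(s))
  byte[9]=0x8F cont=1 payload=0x0F=15: acc |= 15<<0 -> acc=15 shift=7
  byte[10]=0x90 cont=1 payload=0x10=16: acc |= 16<<7 -> acc=2063 shift=14
  byte[11]=0x53 cont=0 payload=0x53=83: acc |= 83<<14 -> acc=1361935 shift=21 [end]
Varint 4: bytes[9:12] = 8F 90 53 -> value 1361935 (3 byte(s))

Answer: 3 4 2 3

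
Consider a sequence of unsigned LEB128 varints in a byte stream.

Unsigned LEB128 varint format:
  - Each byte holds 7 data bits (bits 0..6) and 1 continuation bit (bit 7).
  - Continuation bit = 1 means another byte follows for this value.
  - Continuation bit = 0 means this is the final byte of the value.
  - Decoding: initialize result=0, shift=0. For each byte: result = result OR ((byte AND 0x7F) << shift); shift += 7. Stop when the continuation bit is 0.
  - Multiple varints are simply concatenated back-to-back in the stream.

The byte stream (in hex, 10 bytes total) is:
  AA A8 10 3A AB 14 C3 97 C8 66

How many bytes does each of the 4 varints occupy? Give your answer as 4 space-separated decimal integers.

Answer: 3 1 2 4

Derivation:
  byte[0]=0xAA cont=1 payload=0x2A=42: acc |= 42<<0 -> acc=42 shift=7
  byte[1]=0xA8 cont=1 payload=0x28=40: acc |= 40<<7 -> acc=5162 shift=14
  byte[2]=0x10 cont=0 payload=0x10=16: acc |= 16<<14 -> acc=267306 shift=21 [end]
Varint 1: bytes[0:3] = AA A8 10 -> value 267306 (3 byte(s))
  byte[3]=0x3A cont=0 payload=0x3A=58: acc |= 58<<0 -> acc=58 shift=7 [end]
Varint 2: bytes[3:4] = 3A -> value 58 (1 byte(s))
  byte[4]=0xAB cont=1 payload=0x2B=43: acc |= 43<<0 -> acc=43 shift=7
  byte[5]=0x14 cont=0 payload=0x14=20: acc |= 20<<7 -> acc=2603 shift=14 [end]
Varint 3: bytes[4:6] = AB 14 -> value 2603 (2 byte(s))
  byte[6]=0xC3 cont=1 payload=0x43=67: acc |= 67<<0 -> acc=67 shift=7
  byte[7]=0x97 cont=1 payload=0x17=23: acc |= 23<<7 -> acc=3011 shift=14
  byte[8]=0xC8 cont=1 payload=0x48=72: acc |= 72<<14 -> acc=1182659 shift=21
  byte[9]=0x66 cont=0 payload=0x66=102: acc |= 102<<21 -> acc=215092163 shift=28 [end]
Varint 4: bytes[6:10] = C3 97 C8 66 -> value 215092163 (4 byte(s))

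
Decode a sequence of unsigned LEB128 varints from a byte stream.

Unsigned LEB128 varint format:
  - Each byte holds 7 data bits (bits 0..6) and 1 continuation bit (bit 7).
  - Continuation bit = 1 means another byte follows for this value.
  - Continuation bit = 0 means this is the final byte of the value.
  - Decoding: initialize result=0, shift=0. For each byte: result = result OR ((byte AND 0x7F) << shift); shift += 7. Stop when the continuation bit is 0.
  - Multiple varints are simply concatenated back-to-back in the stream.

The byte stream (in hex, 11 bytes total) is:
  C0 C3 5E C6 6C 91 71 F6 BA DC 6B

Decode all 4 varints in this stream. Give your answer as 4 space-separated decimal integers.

  byte[0]=0xC0 cont=1 payload=0x40=64: acc |= 64<<0 -> acc=64 shift=7
  byte[1]=0xC3 cont=1 payload=0x43=67: acc |= 67<<7 -> acc=8640 shift=14
  byte[2]=0x5E cont=0 payload=0x5E=94: acc |= 94<<14 -> acc=1548736 shift=21 [end]
Varint 1: bytes[0:3] = C0 C3 5E -> value 1548736 (3 byte(s))
  byte[3]=0xC6 cont=1 payload=0x46=70: acc |= 70<<0 -> acc=70 shift=7
  byte[4]=0x6C cont=0 payload=0x6C=108: acc |= 108<<7 -> acc=13894 shift=14 [end]
Varint 2: bytes[3:5] = C6 6C -> value 13894 (2 byte(s))
  byte[5]=0x91 cont=1 payload=0x11=17: acc |= 17<<0 -> acc=17 shift=7
  byte[6]=0x71 cont=0 payload=0x71=113: acc |= 113<<7 -> acc=14481 shift=14 [end]
Varint 3: bytes[5:7] = 91 71 -> value 14481 (2 byte(s))
  byte[7]=0xF6 cont=1 payload=0x76=118: acc |= 118<<0 -> acc=118 shift=7
  byte[8]=0xBA cont=1 payload=0x3A=58: acc |= 58<<7 -> acc=7542 shift=14
  byte[9]=0xDC cont=1 payload=0x5C=92: acc |= 92<<14 -> acc=1514870 shift=21
  byte[10]=0x6B cont=0 payload=0x6B=107: acc |= 107<<21 -> acc=225910134 shift=28 [end]
Varint 4: bytes[7:11] = F6 BA DC 6B -> value 225910134 (4 byte(s))

Answer: 1548736 13894 14481 225910134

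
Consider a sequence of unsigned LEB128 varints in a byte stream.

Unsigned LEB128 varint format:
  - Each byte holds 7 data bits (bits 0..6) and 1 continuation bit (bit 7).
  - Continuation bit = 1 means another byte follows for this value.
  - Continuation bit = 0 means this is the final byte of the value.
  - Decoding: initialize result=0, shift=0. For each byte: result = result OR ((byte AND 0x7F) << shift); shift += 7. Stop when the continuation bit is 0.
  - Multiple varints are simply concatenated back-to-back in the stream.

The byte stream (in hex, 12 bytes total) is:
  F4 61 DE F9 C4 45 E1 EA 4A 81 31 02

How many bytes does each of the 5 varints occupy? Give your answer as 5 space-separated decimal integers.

  byte[0]=0xF4 cont=1 payload=0x74=116: acc |= 116<<0 -> acc=116 shift=7
  byte[1]=0x61 cont=0 payload=0x61=97: acc |= 97<<7 -> acc=12532 shift=14 [end]
Varint 1: bytes[0:2] = F4 61 -> value 12532 (2 byte(s))
  byte[2]=0xDE cont=1 payload=0x5E=94: acc |= 94<<0 -> acc=94 shift=7
  byte[3]=0xF9 cont=1 payload=0x79=121: acc |= 121<<7 -> acc=15582 shift=14
  byte[4]=0xC4 cont=1 payload=0x44=68: acc |= 68<<14 -> acc=1129694 shift=21
  byte[5]=0x45 cont=0 payload=0x45=69: acc |= 69<<21 -> acc=145833182 shift=28 [end]
Varint 2: bytes[2:6] = DE F9 C4 45 -> value 145833182 (4 byte(s))
  byte[6]=0xE1 cont=1 payload=0x61=97: acc |= 97<<0 -> acc=97 shift=7
  byte[7]=0xEA cont=1 payload=0x6A=106: acc |= 106<<7 -> acc=13665 shift=14
  byte[8]=0x4A cont=0 payload=0x4A=74: acc |= 74<<14 -> acc=1226081 shift=21 [end]
Varint 3: bytes[6:9] = E1 EA 4A -> value 1226081 (3 byte(s))
  byte[9]=0x81 cont=1 payload=0x01=1: acc |= 1<<0 -> acc=1 shift=7
  byte[10]=0x31 cont=0 payload=0x31=49: acc |= 49<<7 -> acc=6273 shift=14 [end]
Varint 4: bytes[9:11] = 81 31 -> value 6273 (2 byte(s))
  byte[11]=0x02 cont=0 payload=0x02=2: acc |= 2<<0 -> acc=2 shift=7 [end]
Varint 5: bytes[11:12] = 02 -> value 2 (1 byte(s))

Answer: 2 4 3 2 1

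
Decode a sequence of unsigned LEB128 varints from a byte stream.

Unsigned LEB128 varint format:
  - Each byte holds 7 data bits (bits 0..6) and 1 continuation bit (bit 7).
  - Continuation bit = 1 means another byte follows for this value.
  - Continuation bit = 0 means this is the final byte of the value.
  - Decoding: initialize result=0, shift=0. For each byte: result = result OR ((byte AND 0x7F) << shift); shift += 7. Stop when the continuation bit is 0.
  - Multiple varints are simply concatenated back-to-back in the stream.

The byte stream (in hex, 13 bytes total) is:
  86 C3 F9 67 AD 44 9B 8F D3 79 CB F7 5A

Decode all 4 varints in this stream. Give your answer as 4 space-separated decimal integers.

Answer: 217997702 8749 255117211 1489867

Derivation:
  byte[0]=0x86 cont=1 payload=0x06=6: acc |= 6<<0 -> acc=6 shift=7
  byte[1]=0xC3 cont=1 payload=0x43=67: acc |= 67<<7 -> acc=8582 shift=14
  byte[2]=0xF9 cont=1 payload=0x79=121: acc |= 121<<14 -> acc=1991046 shift=21
  byte[3]=0x67 cont=0 payload=0x67=103: acc |= 103<<21 -> acc=217997702 shift=28 [end]
Varint 1: bytes[0:4] = 86 C3 F9 67 -> value 217997702 (4 byte(s))
  byte[4]=0xAD cont=1 payload=0x2D=45: acc |= 45<<0 -> acc=45 shift=7
  byte[5]=0x44 cont=0 payload=0x44=68: acc |= 68<<7 -> acc=8749 shift=14 [end]
Varint 2: bytes[4:6] = AD 44 -> value 8749 (2 byte(s))
  byte[6]=0x9B cont=1 payload=0x1B=27: acc |= 27<<0 -> acc=27 shift=7
  byte[7]=0x8F cont=1 payload=0x0F=15: acc |= 15<<7 -> acc=1947 shift=14
  byte[8]=0xD3 cont=1 payload=0x53=83: acc |= 83<<14 -> acc=1361819 shift=21
  byte[9]=0x79 cont=0 payload=0x79=121: acc |= 121<<21 -> acc=255117211 shift=28 [end]
Varint 3: bytes[6:10] = 9B 8F D3 79 -> value 255117211 (4 byte(s))
  byte[10]=0xCB cont=1 payload=0x4B=75: acc |= 75<<0 -> acc=75 shift=7
  byte[11]=0xF7 cont=1 payload=0x77=119: acc |= 119<<7 -> acc=15307 shift=14
  byte[12]=0x5A cont=0 payload=0x5A=90: acc |= 90<<14 -> acc=1489867 shift=21 [end]
Varint 4: bytes[10:13] = CB F7 5A -> value 1489867 (3 byte(s))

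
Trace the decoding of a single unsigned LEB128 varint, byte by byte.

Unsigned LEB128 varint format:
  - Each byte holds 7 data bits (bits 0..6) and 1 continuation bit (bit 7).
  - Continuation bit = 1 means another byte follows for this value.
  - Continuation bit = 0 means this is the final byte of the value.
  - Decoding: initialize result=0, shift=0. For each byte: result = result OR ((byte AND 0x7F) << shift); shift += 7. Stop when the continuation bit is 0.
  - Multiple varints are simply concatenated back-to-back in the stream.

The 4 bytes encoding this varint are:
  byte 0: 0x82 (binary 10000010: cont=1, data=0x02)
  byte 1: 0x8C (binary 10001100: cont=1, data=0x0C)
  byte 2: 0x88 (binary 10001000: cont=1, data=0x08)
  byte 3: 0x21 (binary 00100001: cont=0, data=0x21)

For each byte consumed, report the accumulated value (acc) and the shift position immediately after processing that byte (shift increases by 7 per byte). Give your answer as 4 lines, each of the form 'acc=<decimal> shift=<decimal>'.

Answer: acc=2 shift=7
acc=1538 shift=14
acc=132610 shift=21
acc=69338626 shift=28

Derivation:
byte 0=0x82: payload=0x02=2, contrib = 2<<0 = 2; acc -> 2, shift -> 7
byte 1=0x8C: payload=0x0C=12, contrib = 12<<7 = 1536; acc -> 1538, shift -> 14
byte 2=0x88: payload=0x08=8, contrib = 8<<14 = 131072; acc -> 132610, shift -> 21
byte 3=0x21: payload=0x21=33, contrib = 33<<21 = 69206016; acc -> 69338626, shift -> 28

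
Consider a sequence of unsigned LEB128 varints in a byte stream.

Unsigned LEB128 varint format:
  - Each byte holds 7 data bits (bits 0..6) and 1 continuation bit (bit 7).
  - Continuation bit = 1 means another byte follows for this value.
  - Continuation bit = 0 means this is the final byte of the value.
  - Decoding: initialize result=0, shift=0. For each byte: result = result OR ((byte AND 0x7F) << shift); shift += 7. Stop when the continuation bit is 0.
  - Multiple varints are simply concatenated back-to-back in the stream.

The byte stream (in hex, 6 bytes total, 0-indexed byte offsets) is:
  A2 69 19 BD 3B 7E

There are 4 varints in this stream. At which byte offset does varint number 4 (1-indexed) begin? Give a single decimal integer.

Answer: 5

Derivation:
  byte[0]=0xA2 cont=1 payload=0x22=34: acc |= 34<<0 -> acc=34 shift=7
  byte[1]=0x69 cont=0 payload=0x69=105: acc |= 105<<7 -> acc=13474 shift=14 [end]
Varint 1: bytes[0:2] = A2 69 -> value 13474 (2 byte(s))
  byte[2]=0x19 cont=0 payload=0x19=25: acc |= 25<<0 -> acc=25 shift=7 [end]
Varint 2: bytes[2:3] = 19 -> value 25 (1 byte(s))
  byte[3]=0xBD cont=1 payload=0x3D=61: acc |= 61<<0 -> acc=61 shift=7
  byte[4]=0x3B cont=0 payload=0x3B=59: acc |= 59<<7 -> acc=7613 shift=14 [end]
Varint 3: bytes[3:5] = BD 3B -> value 7613 (2 byte(s))
  byte[5]=0x7E cont=0 payload=0x7E=126: acc |= 126<<0 -> acc=126 shift=7 [end]
Varint 4: bytes[5:6] = 7E -> value 126 (1 byte(s))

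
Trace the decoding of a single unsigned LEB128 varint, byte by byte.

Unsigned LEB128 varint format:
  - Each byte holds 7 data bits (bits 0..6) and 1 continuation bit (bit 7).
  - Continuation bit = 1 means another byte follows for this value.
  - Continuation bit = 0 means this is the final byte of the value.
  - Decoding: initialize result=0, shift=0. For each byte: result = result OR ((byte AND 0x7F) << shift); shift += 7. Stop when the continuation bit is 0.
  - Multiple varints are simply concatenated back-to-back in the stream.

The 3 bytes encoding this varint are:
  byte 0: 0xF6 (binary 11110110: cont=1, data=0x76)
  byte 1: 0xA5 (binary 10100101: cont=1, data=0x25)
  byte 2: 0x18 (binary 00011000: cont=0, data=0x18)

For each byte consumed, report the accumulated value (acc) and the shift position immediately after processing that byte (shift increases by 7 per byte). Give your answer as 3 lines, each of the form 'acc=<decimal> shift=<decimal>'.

byte 0=0xF6: payload=0x76=118, contrib = 118<<0 = 118; acc -> 118, shift -> 7
byte 1=0xA5: payload=0x25=37, contrib = 37<<7 = 4736; acc -> 4854, shift -> 14
byte 2=0x18: payload=0x18=24, contrib = 24<<14 = 393216; acc -> 398070, shift -> 21

Answer: acc=118 shift=7
acc=4854 shift=14
acc=398070 shift=21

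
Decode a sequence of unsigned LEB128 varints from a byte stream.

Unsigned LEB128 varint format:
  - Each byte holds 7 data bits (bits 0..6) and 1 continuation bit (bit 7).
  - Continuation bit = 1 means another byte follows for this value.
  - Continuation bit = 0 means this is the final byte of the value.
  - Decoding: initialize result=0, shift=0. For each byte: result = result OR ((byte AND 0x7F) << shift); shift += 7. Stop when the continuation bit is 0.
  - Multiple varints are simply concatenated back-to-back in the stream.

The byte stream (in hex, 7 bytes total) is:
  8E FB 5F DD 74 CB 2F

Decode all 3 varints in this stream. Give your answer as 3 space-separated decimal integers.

  byte[0]=0x8E cont=1 payload=0x0E=14: acc |= 14<<0 -> acc=14 shift=7
  byte[1]=0xFB cont=1 payload=0x7B=123: acc |= 123<<7 -> acc=15758 shift=14
  byte[2]=0x5F cont=0 payload=0x5F=95: acc |= 95<<14 -> acc=1572238 shift=21 [end]
Varint 1: bytes[0:3] = 8E FB 5F -> value 1572238 (3 byte(s))
  byte[3]=0xDD cont=1 payload=0x5D=93: acc |= 93<<0 -> acc=93 shift=7
  byte[4]=0x74 cont=0 payload=0x74=116: acc |= 116<<7 -> acc=14941 shift=14 [end]
Varint 2: bytes[3:5] = DD 74 -> value 14941 (2 byte(s))
  byte[5]=0xCB cont=1 payload=0x4B=75: acc |= 75<<0 -> acc=75 shift=7
  byte[6]=0x2F cont=0 payload=0x2F=47: acc |= 47<<7 -> acc=6091 shift=14 [end]
Varint 3: bytes[5:7] = CB 2F -> value 6091 (2 byte(s))

Answer: 1572238 14941 6091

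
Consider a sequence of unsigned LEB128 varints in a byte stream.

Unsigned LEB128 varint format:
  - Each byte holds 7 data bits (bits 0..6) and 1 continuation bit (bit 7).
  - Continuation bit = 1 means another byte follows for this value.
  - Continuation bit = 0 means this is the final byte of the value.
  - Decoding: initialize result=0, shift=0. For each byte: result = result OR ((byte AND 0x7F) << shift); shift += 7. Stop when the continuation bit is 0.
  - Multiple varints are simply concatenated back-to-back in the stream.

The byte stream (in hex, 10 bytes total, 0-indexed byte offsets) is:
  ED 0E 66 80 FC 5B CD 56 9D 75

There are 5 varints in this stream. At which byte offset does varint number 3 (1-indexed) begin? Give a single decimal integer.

  byte[0]=0xED cont=1 payload=0x6D=109: acc |= 109<<0 -> acc=109 shift=7
  byte[1]=0x0E cont=0 payload=0x0E=14: acc |= 14<<7 -> acc=1901 shift=14 [end]
Varint 1: bytes[0:2] = ED 0E -> value 1901 (2 byte(s))
  byte[2]=0x66 cont=0 payload=0x66=102: acc |= 102<<0 -> acc=102 shift=7 [end]
Varint 2: bytes[2:3] = 66 -> value 102 (1 byte(s))
  byte[3]=0x80 cont=1 payload=0x00=0: acc |= 0<<0 -> acc=0 shift=7
  byte[4]=0xFC cont=1 payload=0x7C=124: acc |= 124<<7 -> acc=15872 shift=14
  byte[5]=0x5B cont=0 payload=0x5B=91: acc |= 91<<14 -> acc=1506816 shift=21 [end]
Varint 3: bytes[3:6] = 80 FC 5B -> value 1506816 (3 byte(s))
  byte[6]=0xCD cont=1 payload=0x4D=77: acc |= 77<<0 -> acc=77 shift=7
  byte[7]=0x56 cont=0 payload=0x56=86: acc |= 86<<7 -> acc=11085 shift=14 [end]
Varint 4: bytes[6:8] = CD 56 -> value 11085 (2 byte(s))
  byte[8]=0x9D cont=1 payload=0x1D=29: acc |= 29<<0 -> acc=29 shift=7
  byte[9]=0x75 cont=0 payload=0x75=117: acc |= 117<<7 -> acc=15005 shift=14 [end]
Varint 5: bytes[8:10] = 9D 75 -> value 15005 (2 byte(s))

Answer: 3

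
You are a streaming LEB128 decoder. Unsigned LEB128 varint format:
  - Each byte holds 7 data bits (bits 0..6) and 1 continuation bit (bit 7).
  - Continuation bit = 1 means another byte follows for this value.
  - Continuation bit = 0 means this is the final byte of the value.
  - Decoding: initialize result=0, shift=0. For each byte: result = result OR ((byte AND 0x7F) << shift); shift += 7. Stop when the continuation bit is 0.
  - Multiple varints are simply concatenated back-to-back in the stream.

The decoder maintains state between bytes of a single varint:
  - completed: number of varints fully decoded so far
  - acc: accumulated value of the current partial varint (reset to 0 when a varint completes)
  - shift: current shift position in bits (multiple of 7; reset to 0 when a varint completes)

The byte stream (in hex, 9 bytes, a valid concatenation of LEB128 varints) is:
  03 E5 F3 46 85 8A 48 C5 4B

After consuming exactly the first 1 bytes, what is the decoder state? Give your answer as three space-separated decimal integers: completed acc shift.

byte[0]=0x03 cont=0 payload=0x03: varint #1 complete (value=3); reset -> completed=1 acc=0 shift=0

Answer: 1 0 0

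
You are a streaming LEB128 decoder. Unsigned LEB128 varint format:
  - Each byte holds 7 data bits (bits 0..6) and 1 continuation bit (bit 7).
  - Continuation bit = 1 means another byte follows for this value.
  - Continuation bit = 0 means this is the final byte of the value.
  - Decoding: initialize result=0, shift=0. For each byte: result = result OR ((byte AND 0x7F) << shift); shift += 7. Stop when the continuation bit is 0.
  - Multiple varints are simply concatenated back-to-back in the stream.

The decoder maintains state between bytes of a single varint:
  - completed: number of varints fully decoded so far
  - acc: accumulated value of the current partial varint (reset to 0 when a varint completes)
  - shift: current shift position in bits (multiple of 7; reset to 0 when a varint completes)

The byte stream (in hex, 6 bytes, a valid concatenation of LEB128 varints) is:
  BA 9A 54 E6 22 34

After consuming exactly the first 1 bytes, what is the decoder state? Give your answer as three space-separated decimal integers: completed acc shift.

byte[0]=0xBA cont=1 payload=0x3A: acc |= 58<<0 -> completed=0 acc=58 shift=7

Answer: 0 58 7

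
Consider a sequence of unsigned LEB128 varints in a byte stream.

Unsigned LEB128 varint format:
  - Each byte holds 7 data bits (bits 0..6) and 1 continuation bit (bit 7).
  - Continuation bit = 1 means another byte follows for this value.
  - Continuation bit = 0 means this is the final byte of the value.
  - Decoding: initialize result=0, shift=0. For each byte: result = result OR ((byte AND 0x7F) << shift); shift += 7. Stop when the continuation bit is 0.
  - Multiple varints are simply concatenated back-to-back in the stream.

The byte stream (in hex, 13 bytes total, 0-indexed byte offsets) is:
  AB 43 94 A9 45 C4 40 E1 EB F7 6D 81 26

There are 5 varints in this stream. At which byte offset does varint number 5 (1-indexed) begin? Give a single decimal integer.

Answer: 11

Derivation:
  byte[0]=0xAB cont=1 payload=0x2B=43: acc |= 43<<0 -> acc=43 shift=7
  byte[1]=0x43 cont=0 payload=0x43=67: acc |= 67<<7 -> acc=8619 shift=14 [end]
Varint 1: bytes[0:2] = AB 43 -> value 8619 (2 byte(s))
  byte[2]=0x94 cont=1 payload=0x14=20: acc |= 20<<0 -> acc=20 shift=7
  byte[3]=0xA9 cont=1 payload=0x29=41: acc |= 41<<7 -> acc=5268 shift=14
  byte[4]=0x45 cont=0 payload=0x45=69: acc |= 69<<14 -> acc=1135764 shift=21 [end]
Varint 2: bytes[2:5] = 94 A9 45 -> value 1135764 (3 byte(s))
  byte[5]=0xC4 cont=1 payload=0x44=68: acc |= 68<<0 -> acc=68 shift=7
  byte[6]=0x40 cont=0 payload=0x40=64: acc |= 64<<7 -> acc=8260 shift=14 [end]
Varint 3: bytes[5:7] = C4 40 -> value 8260 (2 byte(s))
  byte[7]=0xE1 cont=1 payload=0x61=97: acc |= 97<<0 -> acc=97 shift=7
  byte[8]=0xEB cont=1 payload=0x6B=107: acc |= 107<<7 -> acc=13793 shift=14
  byte[9]=0xF7 cont=1 payload=0x77=119: acc |= 119<<14 -> acc=1963489 shift=21
  byte[10]=0x6D cont=0 payload=0x6D=109: acc |= 109<<21 -> acc=230553057 shift=28 [end]
Varint 4: bytes[7:11] = E1 EB F7 6D -> value 230553057 (4 byte(s))
  byte[11]=0x81 cont=1 payload=0x01=1: acc |= 1<<0 -> acc=1 shift=7
  byte[12]=0x26 cont=0 payload=0x26=38: acc |= 38<<7 -> acc=4865 shift=14 [end]
Varint 5: bytes[11:13] = 81 26 -> value 4865 (2 byte(s))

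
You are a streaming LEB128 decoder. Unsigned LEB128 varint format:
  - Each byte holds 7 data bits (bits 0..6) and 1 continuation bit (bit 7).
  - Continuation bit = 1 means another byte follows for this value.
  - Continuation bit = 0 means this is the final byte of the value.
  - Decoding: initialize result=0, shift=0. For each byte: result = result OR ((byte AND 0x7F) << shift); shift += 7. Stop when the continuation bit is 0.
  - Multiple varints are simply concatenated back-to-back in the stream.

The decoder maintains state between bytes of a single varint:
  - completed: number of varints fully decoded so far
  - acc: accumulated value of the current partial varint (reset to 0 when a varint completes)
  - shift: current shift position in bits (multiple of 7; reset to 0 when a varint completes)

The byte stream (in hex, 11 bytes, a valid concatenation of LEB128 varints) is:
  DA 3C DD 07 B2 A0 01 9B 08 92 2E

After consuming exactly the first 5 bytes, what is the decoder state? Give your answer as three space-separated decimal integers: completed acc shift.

Answer: 2 50 7

Derivation:
byte[0]=0xDA cont=1 payload=0x5A: acc |= 90<<0 -> completed=0 acc=90 shift=7
byte[1]=0x3C cont=0 payload=0x3C: varint #1 complete (value=7770); reset -> completed=1 acc=0 shift=0
byte[2]=0xDD cont=1 payload=0x5D: acc |= 93<<0 -> completed=1 acc=93 shift=7
byte[3]=0x07 cont=0 payload=0x07: varint #2 complete (value=989); reset -> completed=2 acc=0 shift=0
byte[4]=0xB2 cont=1 payload=0x32: acc |= 50<<0 -> completed=2 acc=50 shift=7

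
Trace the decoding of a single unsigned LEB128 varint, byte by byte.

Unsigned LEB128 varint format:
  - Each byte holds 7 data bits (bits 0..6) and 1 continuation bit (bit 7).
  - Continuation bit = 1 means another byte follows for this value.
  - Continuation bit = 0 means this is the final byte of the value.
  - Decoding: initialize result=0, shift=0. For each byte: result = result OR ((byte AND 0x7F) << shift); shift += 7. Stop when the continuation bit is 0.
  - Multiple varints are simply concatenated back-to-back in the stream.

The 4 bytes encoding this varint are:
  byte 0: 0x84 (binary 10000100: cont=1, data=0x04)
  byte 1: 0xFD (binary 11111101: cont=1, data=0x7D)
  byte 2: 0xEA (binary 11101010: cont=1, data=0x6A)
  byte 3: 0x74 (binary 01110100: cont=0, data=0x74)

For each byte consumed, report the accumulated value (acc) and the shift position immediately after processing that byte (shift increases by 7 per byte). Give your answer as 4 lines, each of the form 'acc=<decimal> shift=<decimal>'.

byte 0=0x84: payload=0x04=4, contrib = 4<<0 = 4; acc -> 4, shift -> 7
byte 1=0xFD: payload=0x7D=125, contrib = 125<<7 = 16000; acc -> 16004, shift -> 14
byte 2=0xEA: payload=0x6A=106, contrib = 106<<14 = 1736704; acc -> 1752708, shift -> 21
byte 3=0x74: payload=0x74=116, contrib = 116<<21 = 243269632; acc -> 245022340, shift -> 28

Answer: acc=4 shift=7
acc=16004 shift=14
acc=1752708 shift=21
acc=245022340 shift=28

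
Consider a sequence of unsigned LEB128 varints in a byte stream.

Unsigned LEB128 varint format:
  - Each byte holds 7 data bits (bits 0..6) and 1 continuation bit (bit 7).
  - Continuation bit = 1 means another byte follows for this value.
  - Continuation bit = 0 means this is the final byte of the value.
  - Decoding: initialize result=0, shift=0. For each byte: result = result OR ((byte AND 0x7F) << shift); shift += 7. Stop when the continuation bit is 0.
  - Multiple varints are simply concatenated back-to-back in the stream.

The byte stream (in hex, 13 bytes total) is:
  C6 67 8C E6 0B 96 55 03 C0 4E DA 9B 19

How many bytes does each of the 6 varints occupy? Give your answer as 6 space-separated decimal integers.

Answer: 2 3 2 1 2 3

Derivation:
  byte[0]=0xC6 cont=1 payload=0x46=70: acc |= 70<<0 -> acc=70 shift=7
  byte[1]=0x67 cont=0 payload=0x67=103: acc |= 103<<7 -> acc=13254 shift=14 [end]
Varint 1: bytes[0:2] = C6 67 -> value 13254 (2 byte(s))
  byte[2]=0x8C cont=1 payload=0x0C=12: acc |= 12<<0 -> acc=12 shift=7
  byte[3]=0xE6 cont=1 payload=0x66=102: acc |= 102<<7 -> acc=13068 shift=14
  byte[4]=0x0B cont=0 payload=0x0B=11: acc |= 11<<14 -> acc=193292 shift=21 [end]
Varint 2: bytes[2:5] = 8C E6 0B -> value 193292 (3 byte(s))
  byte[5]=0x96 cont=1 payload=0x16=22: acc |= 22<<0 -> acc=22 shift=7
  byte[6]=0x55 cont=0 payload=0x55=85: acc |= 85<<7 -> acc=10902 shift=14 [end]
Varint 3: bytes[5:7] = 96 55 -> value 10902 (2 byte(s))
  byte[7]=0x03 cont=0 payload=0x03=3: acc |= 3<<0 -> acc=3 shift=7 [end]
Varint 4: bytes[7:8] = 03 -> value 3 (1 byte(s))
  byte[8]=0xC0 cont=1 payload=0x40=64: acc |= 64<<0 -> acc=64 shift=7
  byte[9]=0x4E cont=0 payload=0x4E=78: acc |= 78<<7 -> acc=10048 shift=14 [end]
Varint 5: bytes[8:10] = C0 4E -> value 10048 (2 byte(s))
  byte[10]=0xDA cont=1 payload=0x5A=90: acc |= 90<<0 -> acc=90 shift=7
  byte[11]=0x9B cont=1 payload=0x1B=27: acc |= 27<<7 -> acc=3546 shift=14
  byte[12]=0x19 cont=0 payload=0x19=25: acc |= 25<<14 -> acc=413146 shift=21 [end]
Varint 6: bytes[10:13] = DA 9B 19 -> value 413146 (3 byte(s))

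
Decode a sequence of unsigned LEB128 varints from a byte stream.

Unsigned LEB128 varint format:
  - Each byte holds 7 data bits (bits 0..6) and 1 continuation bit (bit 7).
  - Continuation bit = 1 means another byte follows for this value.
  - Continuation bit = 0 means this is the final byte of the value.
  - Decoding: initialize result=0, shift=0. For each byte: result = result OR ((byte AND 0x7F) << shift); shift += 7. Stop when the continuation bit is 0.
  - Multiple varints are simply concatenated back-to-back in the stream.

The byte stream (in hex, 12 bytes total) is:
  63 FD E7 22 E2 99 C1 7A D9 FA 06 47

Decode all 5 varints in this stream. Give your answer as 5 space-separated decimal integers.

Answer: 99 570365 256920802 114009 71

Derivation:
  byte[0]=0x63 cont=0 payload=0x63=99: acc |= 99<<0 -> acc=99 shift=7 [end]
Varint 1: bytes[0:1] = 63 -> value 99 (1 byte(s))
  byte[1]=0xFD cont=1 payload=0x7D=125: acc |= 125<<0 -> acc=125 shift=7
  byte[2]=0xE7 cont=1 payload=0x67=103: acc |= 103<<7 -> acc=13309 shift=14
  byte[3]=0x22 cont=0 payload=0x22=34: acc |= 34<<14 -> acc=570365 shift=21 [end]
Varint 2: bytes[1:4] = FD E7 22 -> value 570365 (3 byte(s))
  byte[4]=0xE2 cont=1 payload=0x62=98: acc |= 98<<0 -> acc=98 shift=7
  byte[5]=0x99 cont=1 payload=0x19=25: acc |= 25<<7 -> acc=3298 shift=14
  byte[6]=0xC1 cont=1 payload=0x41=65: acc |= 65<<14 -> acc=1068258 shift=21
  byte[7]=0x7A cont=0 payload=0x7A=122: acc |= 122<<21 -> acc=256920802 shift=28 [end]
Varint 3: bytes[4:8] = E2 99 C1 7A -> value 256920802 (4 byte(s))
  byte[8]=0xD9 cont=1 payload=0x59=89: acc |= 89<<0 -> acc=89 shift=7
  byte[9]=0xFA cont=1 payload=0x7A=122: acc |= 122<<7 -> acc=15705 shift=14
  byte[10]=0x06 cont=0 payload=0x06=6: acc |= 6<<14 -> acc=114009 shift=21 [end]
Varint 4: bytes[8:11] = D9 FA 06 -> value 114009 (3 byte(s))
  byte[11]=0x47 cont=0 payload=0x47=71: acc |= 71<<0 -> acc=71 shift=7 [end]
Varint 5: bytes[11:12] = 47 -> value 71 (1 byte(s))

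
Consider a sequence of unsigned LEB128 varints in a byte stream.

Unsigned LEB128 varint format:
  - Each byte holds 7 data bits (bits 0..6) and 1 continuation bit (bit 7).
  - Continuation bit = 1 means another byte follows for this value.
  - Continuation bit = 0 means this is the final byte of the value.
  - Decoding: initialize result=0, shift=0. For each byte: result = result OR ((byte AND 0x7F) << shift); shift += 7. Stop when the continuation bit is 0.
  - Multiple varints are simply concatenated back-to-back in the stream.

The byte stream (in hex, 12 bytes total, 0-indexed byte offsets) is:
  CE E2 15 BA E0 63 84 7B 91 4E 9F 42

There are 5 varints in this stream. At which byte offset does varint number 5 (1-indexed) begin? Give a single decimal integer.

  byte[0]=0xCE cont=1 payload=0x4E=78: acc |= 78<<0 -> acc=78 shift=7
  byte[1]=0xE2 cont=1 payload=0x62=98: acc |= 98<<7 -> acc=12622 shift=14
  byte[2]=0x15 cont=0 payload=0x15=21: acc |= 21<<14 -> acc=356686 shift=21 [end]
Varint 1: bytes[0:3] = CE E2 15 -> value 356686 (3 byte(s))
  byte[3]=0xBA cont=1 payload=0x3A=58: acc |= 58<<0 -> acc=58 shift=7
  byte[4]=0xE0 cont=1 payload=0x60=96: acc |= 96<<7 -> acc=12346 shift=14
  byte[5]=0x63 cont=0 payload=0x63=99: acc |= 99<<14 -> acc=1634362 shift=21 [end]
Varint 2: bytes[3:6] = BA E0 63 -> value 1634362 (3 byte(s))
  byte[6]=0x84 cont=1 payload=0x04=4: acc |= 4<<0 -> acc=4 shift=7
  byte[7]=0x7B cont=0 payload=0x7B=123: acc |= 123<<7 -> acc=15748 shift=14 [end]
Varint 3: bytes[6:8] = 84 7B -> value 15748 (2 byte(s))
  byte[8]=0x91 cont=1 payload=0x11=17: acc |= 17<<0 -> acc=17 shift=7
  byte[9]=0x4E cont=0 payload=0x4E=78: acc |= 78<<7 -> acc=10001 shift=14 [end]
Varint 4: bytes[8:10] = 91 4E -> value 10001 (2 byte(s))
  byte[10]=0x9F cont=1 payload=0x1F=31: acc |= 31<<0 -> acc=31 shift=7
  byte[11]=0x42 cont=0 payload=0x42=66: acc |= 66<<7 -> acc=8479 shift=14 [end]
Varint 5: bytes[10:12] = 9F 42 -> value 8479 (2 byte(s))

Answer: 10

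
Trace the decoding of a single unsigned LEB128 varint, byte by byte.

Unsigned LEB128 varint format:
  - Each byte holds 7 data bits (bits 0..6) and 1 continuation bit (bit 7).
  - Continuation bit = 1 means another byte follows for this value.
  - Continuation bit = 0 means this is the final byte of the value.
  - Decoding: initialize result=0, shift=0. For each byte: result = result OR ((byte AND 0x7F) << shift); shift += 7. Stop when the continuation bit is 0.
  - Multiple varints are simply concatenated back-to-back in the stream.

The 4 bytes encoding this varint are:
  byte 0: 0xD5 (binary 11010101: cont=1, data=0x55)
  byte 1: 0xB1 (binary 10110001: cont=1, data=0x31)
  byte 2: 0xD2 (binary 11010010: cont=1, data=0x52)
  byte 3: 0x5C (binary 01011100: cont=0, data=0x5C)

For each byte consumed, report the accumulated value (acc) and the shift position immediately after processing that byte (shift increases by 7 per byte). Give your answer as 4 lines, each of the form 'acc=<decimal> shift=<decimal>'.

byte 0=0xD5: payload=0x55=85, contrib = 85<<0 = 85; acc -> 85, shift -> 7
byte 1=0xB1: payload=0x31=49, contrib = 49<<7 = 6272; acc -> 6357, shift -> 14
byte 2=0xD2: payload=0x52=82, contrib = 82<<14 = 1343488; acc -> 1349845, shift -> 21
byte 3=0x5C: payload=0x5C=92, contrib = 92<<21 = 192937984; acc -> 194287829, shift -> 28

Answer: acc=85 shift=7
acc=6357 shift=14
acc=1349845 shift=21
acc=194287829 shift=28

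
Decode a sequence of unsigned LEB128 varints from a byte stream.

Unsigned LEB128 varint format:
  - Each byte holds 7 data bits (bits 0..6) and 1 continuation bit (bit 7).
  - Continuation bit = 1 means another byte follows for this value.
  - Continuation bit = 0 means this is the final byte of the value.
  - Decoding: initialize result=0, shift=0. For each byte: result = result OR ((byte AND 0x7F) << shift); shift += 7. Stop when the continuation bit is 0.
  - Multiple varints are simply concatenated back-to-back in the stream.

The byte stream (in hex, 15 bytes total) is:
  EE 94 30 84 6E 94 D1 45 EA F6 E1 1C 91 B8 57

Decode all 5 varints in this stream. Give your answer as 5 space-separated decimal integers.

  byte[0]=0xEE cont=1 payload=0x6E=110: acc |= 110<<0 -> acc=110 shift=7
  byte[1]=0x94 cont=1 payload=0x14=20: acc |= 20<<7 -> acc=2670 shift=14
  byte[2]=0x30 cont=0 payload=0x30=48: acc |= 48<<14 -> acc=789102 shift=21 [end]
Varint 1: bytes[0:3] = EE 94 30 -> value 789102 (3 byte(s))
  byte[3]=0x84 cont=1 payload=0x04=4: acc |= 4<<0 -> acc=4 shift=7
  byte[4]=0x6E cont=0 payload=0x6E=110: acc |= 110<<7 -> acc=14084 shift=14 [end]
Varint 2: bytes[3:5] = 84 6E -> value 14084 (2 byte(s))
  byte[5]=0x94 cont=1 payload=0x14=20: acc |= 20<<0 -> acc=20 shift=7
  byte[6]=0xD1 cont=1 payload=0x51=81: acc |= 81<<7 -> acc=10388 shift=14
  byte[7]=0x45 cont=0 payload=0x45=69: acc |= 69<<14 -> acc=1140884 shift=21 [end]
Varint 3: bytes[5:8] = 94 D1 45 -> value 1140884 (3 byte(s))
  byte[8]=0xEA cont=1 payload=0x6A=106: acc |= 106<<0 -> acc=106 shift=7
  byte[9]=0xF6 cont=1 payload=0x76=118: acc |= 118<<7 -> acc=15210 shift=14
  byte[10]=0xE1 cont=1 payload=0x61=97: acc |= 97<<14 -> acc=1604458 shift=21
  byte[11]=0x1C cont=0 payload=0x1C=28: acc |= 28<<21 -> acc=60324714 shift=28 [end]
Varint 4: bytes[8:12] = EA F6 E1 1C -> value 60324714 (4 byte(s))
  byte[12]=0x91 cont=1 payload=0x11=17: acc |= 17<<0 -> acc=17 shift=7
  byte[13]=0xB8 cont=1 payload=0x38=56: acc |= 56<<7 -> acc=7185 shift=14
  byte[14]=0x57 cont=0 payload=0x57=87: acc |= 87<<14 -> acc=1432593 shift=21 [end]
Varint 5: bytes[12:15] = 91 B8 57 -> value 1432593 (3 byte(s))

Answer: 789102 14084 1140884 60324714 1432593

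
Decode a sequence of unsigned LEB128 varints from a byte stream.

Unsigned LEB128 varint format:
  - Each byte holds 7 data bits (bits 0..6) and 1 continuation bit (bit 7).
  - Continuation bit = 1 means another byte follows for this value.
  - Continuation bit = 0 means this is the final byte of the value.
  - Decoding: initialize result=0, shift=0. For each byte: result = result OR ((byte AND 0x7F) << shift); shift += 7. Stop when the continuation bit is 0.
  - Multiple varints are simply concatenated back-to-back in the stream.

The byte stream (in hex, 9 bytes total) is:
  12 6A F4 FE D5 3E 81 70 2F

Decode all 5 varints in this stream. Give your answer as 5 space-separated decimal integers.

  byte[0]=0x12 cont=0 payload=0x12=18: acc |= 18<<0 -> acc=18 shift=7 [end]
Varint 1: bytes[0:1] = 12 -> value 18 (1 byte(s))
  byte[1]=0x6A cont=0 payload=0x6A=106: acc |= 106<<0 -> acc=106 shift=7 [end]
Varint 2: bytes[1:2] = 6A -> value 106 (1 byte(s))
  byte[2]=0xF4 cont=1 payload=0x74=116: acc |= 116<<0 -> acc=116 shift=7
  byte[3]=0xFE cont=1 payload=0x7E=126: acc |= 126<<7 -> acc=16244 shift=14
  byte[4]=0xD5 cont=1 payload=0x55=85: acc |= 85<<14 -> acc=1408884 shift=21
  byte[5]=0x3E cont=0 payload=0x3E=62: acc |= 62<<21 -> acc=131432308 shift=28 [end]
Varint 3: bytes[2:6] = F4 FE D5 3E -> value 131432308 (4 byte(s))
  byte[6]=0x81 cont=1 payload=0x01=1: acc |= 1<<0 -> acc=1 shift=7
  byte[7]=0x70 cont=0 payload=0x70=112: acc |= 112<<7 -> acc=14337 shift=14 [end]
Varint 4: bytes[6:8] = 81 70 -> value 14337 (2 byte(s))
  byte[8]=0x2F cont=0 payload=0x2F=47: acc |= 47<<0 -> acc=47 shift=7 [end]
Varint 5: bytes[8:9] = 2F -> value 47 (1 byte(s))

Answer: 18 106 131432308 14337 47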